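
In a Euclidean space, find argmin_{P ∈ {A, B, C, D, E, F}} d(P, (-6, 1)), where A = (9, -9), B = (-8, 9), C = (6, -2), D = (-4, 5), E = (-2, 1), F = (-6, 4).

Distances: d(A) ≈ 18.0278, d(B) ≈ 8.2462, d(C) ≈ 12.3693, d(D) ≈ 4.4721, d(E) = 4, d(F) = 3. Nearest: F = (-6, 4) with distance 3.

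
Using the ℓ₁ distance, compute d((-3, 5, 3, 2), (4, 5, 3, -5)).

Σ|x_i - y_i| = |-3 - 4| + |5 - 5| + |3 - 3| + |2 - (-5)| = 7 + 0 + 0 + 7 = 14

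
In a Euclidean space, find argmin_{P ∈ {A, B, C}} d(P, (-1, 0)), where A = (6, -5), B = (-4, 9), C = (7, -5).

Distances: d(A) ≈ 8.6023, d(B) ≈ 9.4868, d(C) ≈ 9.434. Nearest: A = (6, -5) with distance 8.6023.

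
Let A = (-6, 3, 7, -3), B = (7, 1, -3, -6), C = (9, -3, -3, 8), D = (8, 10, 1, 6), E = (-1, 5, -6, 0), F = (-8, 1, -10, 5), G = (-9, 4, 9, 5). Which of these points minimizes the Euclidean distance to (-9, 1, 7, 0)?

Distances: d(A) ≈ 4.6904, d(B) ≈ 19.799, d(C) ≈ 22.4499, d(D) ≈ 21.0238, d(E) ≈ 15.7797, d(F) ≈ 17.7482, d(G) ≈ 6.1644. Nearest: A = (-6, 3, 7, -3) with distance 4.6904.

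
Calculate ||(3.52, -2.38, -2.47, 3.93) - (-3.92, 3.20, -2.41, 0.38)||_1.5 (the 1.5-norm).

(Σ|x_i - y_i|^1.5)^(1/1.5) = (|3.52 - (-3.92)|^1.5 + |-2.38 - 3.2|^1.5 + |-2.47 - (-2.41)|^1.5 + |3.93 - 0.38|^1.5)^(1/1.5)
= (7.44^1.5 + 5.58^1.5 + 0.06^1.5 + 3.55^1.5)^(1/1.5) ≈ (20.2936 + 13.1811 + 0.0147 + 6.6887)^(1/1.5) = (40.1781)^(1/1.5) ≈ 11.7308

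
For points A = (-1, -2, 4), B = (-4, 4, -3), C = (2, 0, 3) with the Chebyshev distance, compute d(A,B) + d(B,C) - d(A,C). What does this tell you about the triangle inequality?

d(A,B) = max(3, 6, 7) = 7, d(B,C) = max(6, 4, 6) = 6, d(A,C) = max(3, 2, 1) = 3.
d(A,B) + d(B,C) - d(A,C) = 7 + 6 - 3 = 13 - 3 = 10. This is ≥ 0, so the triangle inequality holds for these points.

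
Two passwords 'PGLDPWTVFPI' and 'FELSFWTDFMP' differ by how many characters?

Differing positions: 1, 2, 4, 5, 8, 10, 11. Hamming distance = 7.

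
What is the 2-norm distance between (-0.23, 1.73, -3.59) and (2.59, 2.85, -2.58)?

(Σ|x_i - y_i|^2)^(1/2) = (|-0.23 - 2.59|^2 + |1.73 - 2.85|^2 + |-3.59 - (-2.58)|^2)^(1/2)
= (2.82^2 + 1.12^2 + 1.01^2)^(1/2) = (7.9524 + 1.2544 + 1.0201)^(1/2) = (10.2269)^(1/2) ≈ 3.198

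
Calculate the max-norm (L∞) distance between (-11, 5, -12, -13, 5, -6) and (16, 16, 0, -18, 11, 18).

max(|x_i - y_i|) = max(|-11 - 16|, |5 - 16|, |-12 - 0|, |-13 - (-18)|, |5 - 11|, |-6 - 18|) = max(27, 11, 12, 5, 6, 24) = 27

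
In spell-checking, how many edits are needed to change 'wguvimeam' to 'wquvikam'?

Let D[i][j] be the edit distance between the first i characters of 'wguvimeam' and the first j characters of 'wquvikam', with D[i][0] = i, D[0][j] = j, and D[i][j] = D[i-1][j-1] if the characters match, else 1 + min(D[i-1][j], D[i][j-1], D[i-1][j-1]). Filling the table (rows: prefixes of 'wguvimeam', columns: prefixes of 'wquvikam'):
     ε  w  q  u  v  i  k  a  m
  ε  0  1  2  3  4  5  6  7  8
  w  1  0  1  2  3  4  5  6  7
  g  2  1  1  2  3  4  5  6  7
  u  3  2  2  1  2  3  4  5  6
  v  4  3  3  2  1  2  3  4  5
  i  5  4  4  3  2  1  2  3  4
  m  6  5  5  4  3  2  2  3  3
  e  7  6  6  5  4  3  3  3  4
  a  8  7  7  6  5  4  4  3  4
  m  9  8  8  7  6  5  5  4  3
The bottom-right entry gives D[9][8] = 3, so no sequence of fewer than 3 edits works. Backtracking through the table gives one optimal edit sequence (3 edits):
  wguvimeam → wquvimeam (sub g→q @2)
  wquvimeam → wquvieam (del m @6)
  wquvieam → wquvikam (sub e→k @6)
Edit distance = 3.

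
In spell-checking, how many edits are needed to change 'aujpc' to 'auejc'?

Let D[i][j] be the edit distance between the first i characters of 'aujpc' and the first j characters of 'auejc', with D[i][0] = i, D[0][j] = j, and D[i][j] = D[i-1][j-1] if the characters match, else 1 + min(D[i-1][j], D[i][j-1], D[i-1][j-1]). Filling the table (rows: prefixes of 'aujpc', columns: prefixes of 'auejc'):
     ε  a  u  e  j  c
  ε  0  1  2  3  4  5
  a  1  0  1  2  3  4
  u  2  1  0  1  2  3
  j  3  2  1  1  1  2
  p  4  3  2  2  2  2
  c  5  4  3  3  3  2
The bottom-right entry gives D[5][5] = 2, so no sequence of fewer than 2 edits works. Backtracking through the table gives one optimal edit sequence (2 edits):
  aujpc → auepc (sub j→e @3)
  auepc → auejc (sub p→j @4)
Edit distance = 2.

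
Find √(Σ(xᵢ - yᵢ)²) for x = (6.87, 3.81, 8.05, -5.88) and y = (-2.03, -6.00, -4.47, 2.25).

√(Σ(x_i - y_i)²) = √((6.87 - (-2.03))² + (3.81 - (-6))² + (8.05 - (-4.47))² + (-5.88 - 2.25)²)
= √(8.9² + 9.81² + 12.52² + (-8.13)²) = √(79.21 + 96.2361 + 156.7504 + 66.0969) = √398.2934 ≈ 19.9573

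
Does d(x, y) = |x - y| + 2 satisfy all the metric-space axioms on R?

No. d fails identity of indiscernibles (specifically d(x,x) = 0): d(-5, -5) = |-5 - (-5)| + 2 = 0 + 2 = 2 ≠ 0.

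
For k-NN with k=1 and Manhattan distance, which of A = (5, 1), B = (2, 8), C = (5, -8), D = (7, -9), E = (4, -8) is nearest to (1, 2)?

Distances: d(A) = 5, d(B) = 7, d(C) = 14, d(D) = 17, d(E) = 13. Nearest: A = (5, 1) with distance 5.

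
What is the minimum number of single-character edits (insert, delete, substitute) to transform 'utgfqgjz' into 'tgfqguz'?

Let D[i][j] be the edit distance between the first i characters of 'utgfqgjz' and the first j characters of 'tgfqguz', with D[i][0] = i, D[0][j] = j, and D[i][j] = D[i-1][j-1] if the characters match, else 1 + min(D[i-1][j], D[i][j-1], D[i-1][j-1]). Filling the table (rows: prefixes of 'utgfqgjz', columns: prefixes of 'tgfqguz'):
     ε  t  g  f  q  g  u  z
  ε  0  1  2  3  4  5  6  7
  u  1  1  2  3  4  5  5  6
  t  2  1  2  3  4  5  6  6
  g  3  2  1  2  3  4  5  6
  f  4  3  2  1  2  3  4  5
  q  5  4  3  2  1  2  3  4
  g  6  5  4  3  2  1  2  3
  j  7  6  5  4  3  2  2  3
  z  8  7  6  5  4  3  3  2
The bottom-right entry gives D[8][7] = 2, so no sequence of fewer than 2 edits works. Backtracking through the table gives one optimal edit sequence (2 edits):
  utgfqgjz → tgfqgjz (del u @1)
  tgfqgjz → tgfqguz (sub j→u @6)
Edit distance = 2.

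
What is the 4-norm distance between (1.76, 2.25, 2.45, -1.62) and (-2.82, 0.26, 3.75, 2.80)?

(Σ|x_i - y_i|^4)^(1/4) = (|1.76 - (-2.82)|^4 + |2.25 - 0.26|^4 + |2.45 - 3.75|^4 + |-1.62 - 2.8|^4)^(1/4)
= (4.58^4 + 1.99^4 + 1.3^4 + 4.42^4)^(1/4) ≈ (440.0094 + 15.6824 + 2.8561 + 381.6709)^(1/4) = (840.2188)^(1/4) ≈ 5.3839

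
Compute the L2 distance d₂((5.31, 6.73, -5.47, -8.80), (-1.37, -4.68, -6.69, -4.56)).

√(Σ(x_i - y_i)²) = √((5.31 - (-1.37))² + (6.73 - (-4.68))² + (-5.47 - (-6.69))² + (-8.8 - (-4.56))²)
= √(6.68² + 11.41² + 1.22² + (-4.24)²) = √(44.6224 + 130.1881 + 1.4884 + 17.9776) = √194.2765 ≈ 13.9383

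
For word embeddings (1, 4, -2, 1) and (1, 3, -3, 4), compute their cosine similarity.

With u = (1, 4, -2, 1), v = (1, 3, -3, 4):
u·v = 1·1 + 4·3 + (-2)·(-3) + 1·4 = 1 + 12 + 6 + 4 = 23.
|u| = √(1² + 4² + (-2)² + 1²) = √22, |v| = √(1² + 3² + (-3)² + 4²) = √35, so |u||v| = √(22·35) = √770.
cos θ = (u·v)/(|u||v|) = 23/√770 ≈ 0.8289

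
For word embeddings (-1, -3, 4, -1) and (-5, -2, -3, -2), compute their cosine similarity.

With u = (-1, -3, 4, -1), v = (-5, -2, -3, -2):
u·v = (-1)·(-5) + (-3)·(-2) + 4·(-3) + (-1)·(-2) = 5 + 6 + (-12) + 2 = 1.
|u| = √((-1)² + (-3)² + 4² + (-1)²) = √27, |v| = √((-5)² + (-2)² + (-3)² + (-2)²) = √42, so |u||v| = √(27·42) = √1134.
cos θ = (u·v)/(|u||v|) = 1/√1134 ≈ 0.0297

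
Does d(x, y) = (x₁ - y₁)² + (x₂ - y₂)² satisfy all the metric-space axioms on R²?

No. The squared Euclidean distance fails the triangle inequality. Counterexample: x = (0, 0), y = (4, 1), z = (8, 2). d(x,z) = 8² + 2² = 68, but d(x,y) + d(y,z) = (4² + 1²) + (4² + 1²) = 17 + 17 = 34. Since 68 > 34, the triangle inequality is violated. (Note: √d, the ordinary Euclidean distance, IS a metric.)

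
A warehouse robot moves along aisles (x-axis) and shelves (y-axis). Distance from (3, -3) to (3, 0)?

Σ|x_i - y_i| = |3 - 3| + |-3 - 0| = 0 + 3 = 3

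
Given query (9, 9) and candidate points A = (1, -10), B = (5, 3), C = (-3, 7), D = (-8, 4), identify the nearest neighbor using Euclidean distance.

Distances: d(A) ≈ 20.6155, d(B) ≈ 7.2111, d(C) ≈ 12.1655, d(D) ≈ 17.72. Nearest: B = (5, 3) with distance 7.2111.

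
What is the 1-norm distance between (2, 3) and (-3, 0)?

Σ|x_i - y_i| = |2 - (-3)| + |3 - 0| = 5 + 3 = 8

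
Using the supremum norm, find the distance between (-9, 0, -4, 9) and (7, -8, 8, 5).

max(|x_i - y_i|) = max(|-9 - 7|, |0 - (-8)|, |-4 - 8|, |9 - 5|) = max(16, 8, 12, 4) = 16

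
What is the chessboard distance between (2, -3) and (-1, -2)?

max(|x_i - y_i|) = max(|2 - (-1)|, |-3 - (-2)|) = max(3, 1) = 3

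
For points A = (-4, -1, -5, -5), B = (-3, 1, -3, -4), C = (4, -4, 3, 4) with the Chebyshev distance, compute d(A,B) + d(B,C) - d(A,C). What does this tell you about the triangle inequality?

d(A,B) = max(1, 2, 2, 1) = 2, d(B,C) = max(7, 5, 6, 8) = 8, d(A,C) = max(8, 3, 8, 9) = 9.
d(A,B) + d(B,C) - d(A,C) = 2 + 8 - 9 = 10 - 9 = 1. This is ≥ 0, so the triangle inequality holds for these points.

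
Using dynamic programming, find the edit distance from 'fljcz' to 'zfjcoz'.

Let D[i][j] be the edit distance between the first i characters of 'fljcz' and the first j characters of 'zfjcoz', with D[i][0] = i, D[0][j] = j, and D[i][j] = D[i-1][j-1] if the characters match, else 1 + min(D[i-1][j], D[i][j-1], D[i-1][j-1]). Filling the table (rows: prefixes of 'fljcz', columns: prefixes of 'zfjcoz'):
     ε  z  f  j  c  o  z
  ε  0  1  2  3  4  5  6
  f  1  1  1  2  3  4  5
  l  2  2  2  2  3  4  5
  j  3  3  3  2  3  4  5
  c  4  4  4  3  2  3  4
  z  5  4  5  4  3  3  3
The bottom-right entry gives D[5][6] = 3, so no sequence of fewer than 3 edits works. Backtracking through the table gives one optimal edit sequence (3 edits):
  fljcz → zljcz (sub f→z @1)
  zljcz → zfjcz (sub l→f @2)
  zfjcz → zfjcoz (ins o @5)
Edit distance = 3.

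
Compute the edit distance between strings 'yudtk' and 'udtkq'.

Let D[i][j] be the edit distance between the first i characters of 'yudtk' and the first j characters of 'udtkq', with D[i][0] = i, D[0][j] = j, and D[i][j] = D[i-1][j-1] if the characters match, else 1 + min(D[i-1][j], D[i][j-1], D[i-1][j-1]). Filling the table (rows: prefixes of 'yudtk', columns: prefixes of 'udtkq'):
     ε  u  d  t  k  q
  ε  0  1  2  3  4  5
  y  1  1  2  3  4  5
  u  2  1  2  3  4  5
  d  3  2  1  2  3  4
  t  4  3  2  1  2  3
  k  5  4  3  2  1  2
The bottom-right entry gives D[5][5] = 2, so no sequence of fewer than 2 edits works. Backtracking through the table gives one optimal edit sequence (2 edits):
  yudtk → udtk (del y @1)
  udtk → udtkq (ins q @5)
Edit distance = 2.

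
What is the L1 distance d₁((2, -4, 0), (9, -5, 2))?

Σ|x_i - y_i| = |2 - 9| + |-4 - (-5)| + |0 - 2| = 7 + 1 + 2 = 10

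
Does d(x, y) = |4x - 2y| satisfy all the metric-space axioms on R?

No. d fails symmetry: d(7, 4) = |4·7 - 2·4| = |20| = 20, but d(4, 7) = |4·4 - 2·7| = |2| = 2. Since 20 ≠ 2, d(x,y) ≠ d(y,x) in general.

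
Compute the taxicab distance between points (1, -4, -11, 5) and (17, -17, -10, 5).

Σ|x_i - y_i| = |1 - 17| + |-4 - (-17)| + |-11 - (-10)| + |5 - 5| = 16 + 13 + 1 + 0 = 30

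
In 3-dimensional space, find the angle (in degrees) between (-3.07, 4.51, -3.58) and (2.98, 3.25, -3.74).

With u = (-3.07, 4.51, -3.58), v = (2.98, 3.25, -3.74):
u·v = (-3.07)·2.98 + 4.51·3.25 + (-3.58)·(-3.74) = (-9.1486) + 14.6575 + 13.3892 = 18.8981.
|u| = √((-3.07)² + 4.51² + (-3.58)²) = √(9.4249 + 20.3401 + 12.8164) = √42.5814, |v| = √(2.98² + 3.25² + (-3.74)²) = √(8.8804 + 10.5625 + 13.9876) = √33.4305.
cos θ = (u·v)/(|u||v|) = 18.8981/(√42.5814·√33.4305) ≈ 0.500884
θ = arccos(0.500884) ≈ 59.94°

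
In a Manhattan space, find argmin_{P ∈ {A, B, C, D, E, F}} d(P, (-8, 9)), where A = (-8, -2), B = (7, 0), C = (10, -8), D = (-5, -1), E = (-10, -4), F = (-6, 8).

Distances: d(A) = 11, d(B) = 24, d(C) = 35, d(D) = 13, d(E) = 15, d(F) = 3. Nearest: F = (-6, 8) with distance 3.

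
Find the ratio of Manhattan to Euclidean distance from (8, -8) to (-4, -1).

L1 = |8 - (-4)| + |-8 - (-1)| = 12 + 7 = 19
L2 = √(12² + 7²) = √193 ≈ 13.8924
L1 ≥ L2 always (equality iff movement is along one axis); L1 > L2 here.
Ratio L1/L2 = 19/√193 ≈ 1.3676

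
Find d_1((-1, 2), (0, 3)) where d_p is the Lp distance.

Σ|x_i - y_i| = |-1 - 0| + |2 - 3| = 1 + 1 = 2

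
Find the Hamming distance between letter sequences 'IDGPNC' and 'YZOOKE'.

Differing positions: 1, 2, 3, 4, 5, 6. Hamming distance = 6.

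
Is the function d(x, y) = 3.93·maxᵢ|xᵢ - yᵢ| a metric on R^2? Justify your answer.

Yes. The L∞ (Chebyshev) norm induces a metric on R^2, and multiplying a metric by a positive constant 3.93 > 0 preserves all four axioms: non-negativity (3.93·||x-y|| ≥ 0), identity (3.93·||x-y|| = 0 ⟺ ||x-y|| = 0 ⟺ x = y), symmetry (||x-y|| = ||y-x||), and the triangle inequality (3.93·||x-z|| ≤ 3.93·||x-y|| + 3.93·||y-z||). So d is a metric.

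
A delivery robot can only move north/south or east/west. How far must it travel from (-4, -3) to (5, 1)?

Σ|x_i - y_i| = |-4 - 5| + |-3 - 1| = 9 + 4 = 13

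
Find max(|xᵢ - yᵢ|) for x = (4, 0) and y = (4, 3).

max(|x_i - y_i|) = max(|4 - 4|, |0 - 3|) = max(0, 3) = 3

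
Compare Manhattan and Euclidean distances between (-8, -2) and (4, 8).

L1 = |-8 - 4| + |-2 - 8| = 12 + 10 = 22
L2 = √(12² + 10²) = √244 ≈ 15.6205
L1 ≥ L2 always (equality iff movement is along one axis); L1 > L2 here.
Ratio L1/L2 = 22/√244 ≈ 1.4084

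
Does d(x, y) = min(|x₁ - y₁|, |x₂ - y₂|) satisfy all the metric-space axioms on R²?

No. d fails identity of indiscernibles: take x = (4, 0) and y = (4, 1). Then d(x,y) = min(|4 - 4|, |0 - 1|) = min(0, 1) = 0, yet x ≠ y.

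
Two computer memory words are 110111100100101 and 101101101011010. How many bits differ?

Differing positions: 2, 3, 5, 9, 10, 11, 12, 13, 14, 15. Hamming distance = 10.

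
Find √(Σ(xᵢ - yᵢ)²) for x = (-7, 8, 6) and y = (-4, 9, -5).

√(Σ(x_i - y_i)²) = √((-7 - (-4))² + (8 - 9)² + (6 - (-5))²)
= √((-3)² + (-1)² + 11²) = √(9 + 1 + 121) = √131 ≈ 11.4455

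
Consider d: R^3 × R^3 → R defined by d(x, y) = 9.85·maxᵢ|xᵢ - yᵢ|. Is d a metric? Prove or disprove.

Yes. The L∞ (Chebyshev) norm induces a metric on R^3, and multiplying a metric by a positive constant 9.85 > 0 preserves all four axioms: non-negativity (9.85·||x-y|| ≥ 0), identity (9.85·||x-y|| = 0 ⟺ ||x-y|| = 0 ⟺ x = y), symmetry (||x-y|| = ||y-x||), and the triangle inequality (9.85·||x-z|| ≤ 9.85·||x-y|| + 9.85·||y-z||). So d is a metric.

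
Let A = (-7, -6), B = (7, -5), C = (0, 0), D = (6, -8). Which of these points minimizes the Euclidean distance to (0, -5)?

Distances: d(A) ≈ 7.0711, d(B) = 7, d(C) = 5, d(D) ≈ 6.7082. Nearest: C = (0, 0) with distance 5.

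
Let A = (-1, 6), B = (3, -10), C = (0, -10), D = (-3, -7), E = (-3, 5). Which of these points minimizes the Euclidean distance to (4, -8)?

Distances: d(A) ≈ 14.8661, d(B) ≈ 2.2361, d(C) ≈ 4.4721, d(D) ≈ 7.0711, d(E) ≈ 14.7648. Nearest: B = (3, -10) with distance 2.2361.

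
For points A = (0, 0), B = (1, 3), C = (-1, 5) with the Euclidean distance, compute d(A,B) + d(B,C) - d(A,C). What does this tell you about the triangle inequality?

d(A,B) = √(1² + 3²) = √10 ≈ 3.1623, d(B,C) = √(2² + 2²) = √8 ≈ 2.8284, d(A,C) = √(1² + 5²) = √26 ≈ 5.099.
d(A,B) + d(B,C) - d(A,C) = 3.1623 + 2.8284 - 5.099 = 5.9907 - 5.099 = 0.8917 (to 4 decimal places). This is ≥ 0, so the triangle inequality holds for these points.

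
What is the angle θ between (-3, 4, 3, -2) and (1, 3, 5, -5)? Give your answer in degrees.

With u = (-3, 4, 3, -2), v = (1, 3, 5, -5):
u·v = (-3)·1 + 4·3 + 3·5 + (-2)·(-5) = (-3) + 12 + 15 + 10 = 34.
|u| = √((-3)² + 4² + 3² + (-2)²) = √38, |v| = √(1² + 3² + 5² + (-5)²) = √60, so |u||v| = √(38·60) = √2280.
cos θ = (u·v)/(|u||v|) = 34/√2280 ≈ 0.712052
θ = arccos(0.712052) ≈ 44.6°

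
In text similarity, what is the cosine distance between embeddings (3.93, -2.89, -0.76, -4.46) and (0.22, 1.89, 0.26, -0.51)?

With u = (3.93, -2.89, -0.76, -4.46), v = (0.22, 1.89, 0.26, -0.51):
u·v = 3.93·0.22 + (-2.89)·1.89 + (-0.76)·0.26 + (-4.46)·(-0.51) = 0.8646 + (-5.4621) + (-0.1976) + 2.2746 = -2.5205.
|u| = √(3.93² + (-2.89)² + (-0.76)² + (-4.46)²) = √(15.4449 + 8.3521 + 0.5776 + 19.8916) = √44.2662, |v| = √(0.22² + 1.89² + 0.26² + (-0.51)²) = √(0.0484 + 3.5721 + 0.0676 + 0.2601) = √3.9482.
cos θ = (u·v)/(|u||v|) = -2.5205/(√44.2662·√3.9482) ≈ -0.1907
Cosine distance = 1 - cos θ ≈ 1 - (-0.1907) = 1.1907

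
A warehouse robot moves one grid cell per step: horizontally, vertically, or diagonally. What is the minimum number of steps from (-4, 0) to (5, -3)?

max(|x_i - y_i|) = max(|-4 - 5|, |0 - (-3)|) = max(9, 3) = 9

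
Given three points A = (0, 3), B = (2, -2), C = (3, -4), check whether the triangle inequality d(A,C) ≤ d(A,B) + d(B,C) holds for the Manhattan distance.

d(A,B) = 2 + 5 = 7, d(B,C) = 1 + 2 = 3, d(A,C) = 3 + 7 = 10.
d(A,C) = 10 ≤ 7 + 3 = 10. Triangle inequality is satisfied.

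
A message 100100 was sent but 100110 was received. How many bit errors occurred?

Differing positions: 5. Hamming distance = 1.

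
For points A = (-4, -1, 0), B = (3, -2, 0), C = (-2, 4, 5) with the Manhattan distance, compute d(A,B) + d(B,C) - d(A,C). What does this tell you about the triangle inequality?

d(A,B) = 7 + 1 + 0 = 8, d(B,C) = 5 + 6 + 5 = 16, d(A,C) = 2 + 5 + 5 = 12.
d(A,B) + d(B,C) - d(A,C) = 8 + 16 - 12 = 24 - 12 = 12. This is ≥ 0, so the triangle inequality holds for these points.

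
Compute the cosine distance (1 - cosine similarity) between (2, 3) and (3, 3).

With u = (2, 3), v = (3, 3):
u·v = 2·3 + 3·3 = 6 + 9 = 15.
|u| = √(2² + 3²) = √13, |v| = √(3² + 3²) = √18, so |u||v| = √(13·18) = √234.
cos θ = (u·v)/(|u||v|) = 15/√234 ≈ 0.9806
Cosine distance = 1 - cos θ ≈ 1 - 0.9806 = 0.0194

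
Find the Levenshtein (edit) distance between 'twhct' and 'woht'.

Let D[i][j] be the edit distance between the first i characters of 'twhct' and the first j characters of 'woht', with D[i][0] = i, D[0][j] = j, and D[i][j] = D[i-1][j-1] if the characters match, else 1 + min(D[i-1][j], D[i][j-1], D[i-1][j-1]). Filling the table (rows: prefixes of 'twhct', columns: prefixes of 'woht'):
     ε  w  o  h  t
  ε  0  1  2  3  4
  t  1  1  2  3  3
  w  2  1  2  3  4
  h  3  2  2  2  3
  c  4  3  3  3  3
  t  5  4  4  4  3
The bottom-right entry gives D[5][4] = 3, so no sequence of fewer than 3 edits works. Backtracking through the table gives one optimal edit sequence (3 edits):
  twhct → whct (del t @1)
  whct → woct (sub h→o @2)
  woct → woht (sub c→h @3)
Edit distance = 3.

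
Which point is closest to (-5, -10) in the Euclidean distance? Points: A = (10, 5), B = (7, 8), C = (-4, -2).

Distances: d(A) ≈ 21.2132, d(B) ≈ 21.6333, d(C) ≈ 8.0623. Nearest: C = (-4, -2) with distance 8.0623.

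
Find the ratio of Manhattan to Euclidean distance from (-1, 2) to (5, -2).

L1 = |-1 - 5| + |2 - (-2)| = 6 + 4 = 10
L2 = √(6² + 4²) = √52 ≈ 7.2111
L1 ≥ L2 always (equality iff movement is along one axis); L1 > L2 here.
Ratio L1/L2 = 10/√52 ≈ 1.3868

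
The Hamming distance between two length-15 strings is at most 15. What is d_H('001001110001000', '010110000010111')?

Differing positions: 2, 3, 4, 5, 6, 7, 8, 11, 12, 13, 14, 15. Hamming distance = 12. The maximum possible Hamming distance for length-15 strings is 15, so d_H/15 = 12/15 = 0.8.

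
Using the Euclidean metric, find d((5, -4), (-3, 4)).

√(Σ(x_i - y_i)²) = √((5 - (-3))² + (-4 - 4)²)
= √(8² + (-8)²) = √(64 + 64) = √128 ≈ 11.3137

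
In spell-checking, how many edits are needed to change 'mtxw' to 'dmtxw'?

Let D[i][j] be the edit distance between the first i characters of 'mtxw' and the first j characters of 'dmtxw', with D[i][0] = i, D[0][j] = j, and D[i][j] = D[i-1][j-1] if the characters match, else 1 + min(D[i-1][j], D[i][j-1], D[i-1][j-1]). Filling the table (rows: prefixes of 'mtxw', columns: prefixes of 'dmtxw'):
     ε  d  m  t  x  w
  ε  0  1  2  3  4  5
  m  1  1  1  2  3  4
  t  2  2  2  1  2  3
  x  3  3  3  2  1  2
  w  4  4  4  3  2  1
The bottom-right entry gives D[4][5] = 1, so no sequence of fewer than 1 edit works. Backtracking through the table gives one optimal edit sequence (1 edit):
  mtxw → dmtxw (ins d @1)
Edit distance = 1.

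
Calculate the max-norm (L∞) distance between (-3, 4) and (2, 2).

max(|x_i - y_i|) = max(|-3 - 2|, |4 - 2|) = max(5, 2) = 5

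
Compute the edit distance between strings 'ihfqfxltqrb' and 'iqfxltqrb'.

Let D[i][j] be the edit distance between the first i characters of 'ihfqfxltqrb' and the first j characters of 'iqfxltqrb', with D[i][0] = i, D[0][j] = j, and D[i][j] = D[i-1][j-1] if the characters match, else 1 + min(D[i-1][j], D[i][j-1], D[i-1][j-1]). Filling the table (rows: prefixes of 'ihfqfxltqrb', columns: prefixes of 'iqfxltqrb'):
     ε  i  q  f  x  l  t  q  r  b
  ε  0  1  2  3  4  5  6  7  8  9
  i  1  0  1  2  3  4  5  6  7  8
  h  2  1  1  2  3  4  5  6  7  8
  f  3  2  2  1  2  3  4  5  6  7
  q  4  3  2  2  2  3  4  4  5  6
  f  5  4  3  2  3  3  4  5  5  6
  x  6  5  4  3  2  3  4  5  6  6
  l  7  6  5  4  3  2  3  4  5  6
  t  8  7  6  5  4  3  2  3  4  5
  q  9  8  7  6  5  4  3  2  3  4
  r 10  9  8  7  6  5  4  3  2  3
  b 11 10  9  8  7  6  5  4  3  2
The bottom-right entry gives D[11][9] = 2, so no sequence of fewer than 2 edits works. Backtracking through the table gives one optimal edit sequence (2 edits):
  ihfqfxltqrb → ifqfxltqrb (del h @2)
  ifqfxltqrb → iqfxltqrb (del f @2)
Edit distance = 2.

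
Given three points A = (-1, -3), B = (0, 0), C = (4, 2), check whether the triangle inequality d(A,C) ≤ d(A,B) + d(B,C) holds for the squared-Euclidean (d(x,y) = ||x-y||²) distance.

d(A,B) = 1² + 3² = 10, d(B,C) = 4² + 2² = 20, d(A,C) = 5² + 5² = 50.
d(A,C) = 50 > 10 + 20 = 30. Triangle inequality is VIOLATED. (Squared-Euclidean is not a metric — this is a counterexample.)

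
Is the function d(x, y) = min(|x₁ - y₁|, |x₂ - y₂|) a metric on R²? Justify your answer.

No. d fails identity of indiscernibles: take x = (2, 0) and y = (2, 4). Then d(x,y) = min(|2 - 2|, |0 - 4|) = min(0, 4) = 0, yet x ≠ y.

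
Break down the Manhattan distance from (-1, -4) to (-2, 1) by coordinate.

Σ|x_i - y_i| = |-1 - (-2)| + |-4 - 1| = 1 + 5 = 6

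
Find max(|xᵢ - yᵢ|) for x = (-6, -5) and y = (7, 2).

max(|x_i - y_i|) = max(|-6 - 7|, |-5 - 2|) = max(13, 7) = 13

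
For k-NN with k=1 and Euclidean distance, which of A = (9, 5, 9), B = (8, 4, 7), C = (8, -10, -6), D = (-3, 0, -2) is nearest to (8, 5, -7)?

Distances: d(A) ≈ 16.0312, d(B) ≈ 14.0357, d(C) ≈ 15.0333, d(D) ≈ 13.0767. Nearest: D = (-3, 0, -2) with distance 13.0767.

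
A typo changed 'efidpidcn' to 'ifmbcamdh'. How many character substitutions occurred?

Differing positions: 1, 3, 4, 5, 6, 7, 8, 9. Hamming distance = 8.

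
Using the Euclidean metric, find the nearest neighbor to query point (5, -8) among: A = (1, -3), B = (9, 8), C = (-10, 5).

Distances: d(A) ≈ 6.4031, d(B) ≈ 16.4924, d(C) ≈ 19.8494. Nearest: A = (1, -3) with distance 6.4031.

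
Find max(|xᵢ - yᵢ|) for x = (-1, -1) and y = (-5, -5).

max(|x_i - y_i|) = max(|-1 - (-5)|, |-1 - (-5)|) = max(4, 4) = 4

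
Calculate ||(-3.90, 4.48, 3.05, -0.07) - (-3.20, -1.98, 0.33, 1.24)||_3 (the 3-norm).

(Σ|x_i - y_i|^3)^(1/3) = (|-3.9 - (-3.2)|^3 + |4.48 - (-1.98)|^3 + |3.05 - 0.33|^3 + |-0.07 - 1.24|^3)^(1/3)
= (0.7^3 + 6.46^3 + 2.72^3 + 1.31^3)^(1/3) ≈ (0.343 + 269.5861 + 20.1236 + 2.2481)^(1/3) = (292.3008)^(1/3) ≈ 6.6366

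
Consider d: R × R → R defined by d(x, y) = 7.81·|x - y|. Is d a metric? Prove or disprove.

Yes. Since |x - y| is a metric on R and 7.81 > 0, the positive scalar multiple 7.81·|x - y| is also a metric: scaling by a positive constant preserves non-negativity, identity (d=0 ⟺ |x-y|=0 ⟺ x=y), symmetry, and the triangle inequality.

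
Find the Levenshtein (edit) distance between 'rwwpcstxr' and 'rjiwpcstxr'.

Let D[i][j] be the edit distance between the first i characters of 'rwwpcstxr' and the first j characters of 'rjiwpcstxr', with D[i][0] = i, D[0][j] = j, and D[i][j] = D[i-1][j-1] if the characters match, else 1 + min(D[i-1][j], D[i][j-1], D[i-1][j-1]). Filling the table (rows: prefixes of 'rwwpcstxr', columns: prefixes of 'rjiwpcstxr'):
     ε  r  j  i  w  p  c  s  t  x  r
  ε  0  1  2  3  4  5  6  7  8  9 10
  r  1  0  1  2  3  4  5  6  7  8  9
  w  2  1  1  2  2  3  4  5  6  7  8
  w  3  2  2  2  2  3  4  5  6  7  8
  p  4  3  3  3  3  2  3  4  5  6  7
  c  5  4  4  4  4  3  2  3  4  5  6
  s  6  5  5  5  5  4  3  2  3  4  5
  t  7  6  6  6  6  5  4  3  2  3  4
  x  8  7  7  7  7  6  5  4  3  2  3
  r  9  8  8  8  8  7  6  5  4  3  2
The bottom-right entry gives D[9][10] = 2, so no sequence of fewer than 2 edits works. Backtracking through the table gives one optimal edit sequence (2 edits):
  rwwpcstxr → rjwwpcstxr (ins j @2)
  rjwwpcstxr → rjiwpcstxr (sub w→i @3)
Edit distance = 2.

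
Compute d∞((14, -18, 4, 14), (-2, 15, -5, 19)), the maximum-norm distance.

max(|x_i - y_i|) = max(|14 - (-2)|, |-18 - 15|, |4 - (-5)|, |14 - 19|) = max(16, 33, 9, 5) = 33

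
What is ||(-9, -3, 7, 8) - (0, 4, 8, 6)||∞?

max(|x_i - y_i|) = max(|-9 - 0|, |-3 - 4|, |7 - 8|, |8 - 6|) = max(9, 7, 1, 2) = 9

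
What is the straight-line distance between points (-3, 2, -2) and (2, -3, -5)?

√(Σ(x_i - y_i)²) = √((-3 - 2)² + (2 - (-3))² + (-2 - (-5))²)
= √((-5)² + 5² + 3²) = √(25 + 25 + 9) = √59 ≈ 7.6811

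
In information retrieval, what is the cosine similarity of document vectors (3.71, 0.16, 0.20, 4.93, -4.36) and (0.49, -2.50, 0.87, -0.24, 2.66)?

With u = (3.71, 0.16, 0.20, 4.93, -4.36), v = (0.49, -2.50, 0.87, -0.24, 2.66):
u·v = 3.71·0.49 + 0.16·(-2.5) + 0.2·0.87 + 4.93·(-0.24) + (-4.36)·2.66 = 1.8179 + (-0.4) + 0.174 + (-1.1832) + (-11.5976) = -11.1889.
|u| = √(3.71² + 0.16² + 0.2² + 4.93² + (-4.36)²) = √(13.7641 + 0.0256 + 0.04 + 24.3049 + 19.0096) = √57.1442, |v| = √(0.49² + (-2.5)² + 0.87² + (-0.24)² + 2.66²) = √(0.2401 + 6.25 + 0.7569 + 0.0576 + 7.0756) = √14.3802.
cos θ = (u·v)/(|u||v|) = -11.1889/(√57.1442·√14.3802) ≈ -0.3903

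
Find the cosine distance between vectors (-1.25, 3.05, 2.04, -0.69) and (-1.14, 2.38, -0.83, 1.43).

With u = (-1.25, 3.05, 2.04, -0.69), v = (-1.14, 2.38, -0.83, 1.43):
u·v = (-1.25)·(-1.14) + 3.05·2.38 + 2.04·(-0.83) + (-0.69)·1.43 = 1.425 + 7.259 + (-1.6932) + (-0.9867) = 6.0041.
|u| = √((-1.25)² + 3.05² + 2.04² + (-0.69)²) = √(1.5625 + 9.3025 + 4.1616 + 0.4761) = √15.5027, |v| = √((-1.14)² + 2.38² + (-0.83)² + 1.43²) = √(1.2996 + 5.6644 + 0.6889 + 2.0449) = √9.6978.
cos θ = (u·v)/(|u||v|) = 6.0041/(√15.5027·√9.6978) ≈ 0.4897
Cosine distance = 1 - cos θ ≈ 1 - 0.4897 = 0.5103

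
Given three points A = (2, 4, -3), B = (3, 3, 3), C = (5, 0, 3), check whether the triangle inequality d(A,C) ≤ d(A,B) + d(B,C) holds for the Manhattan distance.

d(A,B) = 1 + 1 + 6 = 8, d(B,C) = 2 + 3 + 0 = 5, d(A,C) = 3 + 4 + 6 = 13.
d(A,C) = 13 ≤ 8 + 5 = 13. Triangle inequality is satisfied.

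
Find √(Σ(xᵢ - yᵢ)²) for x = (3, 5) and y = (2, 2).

√(Σ(x_i - y_i)²) = √((3 - 2)² + (5 - 2)²)
= √(1² + 3²) = √(1 + 9) = √10 ≈ 3.1623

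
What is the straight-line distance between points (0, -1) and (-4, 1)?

√(Σ(x_i - y_i)²) = √((0 - (-4))² + (-1 - 1)²)
= √(4² + (-2)²) = √(16 + 4) = √20 ≈ 4.4721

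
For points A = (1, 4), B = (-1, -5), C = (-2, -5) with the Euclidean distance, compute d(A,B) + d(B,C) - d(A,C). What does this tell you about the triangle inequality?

d(A,B) = √(2² + 9²) = √85 ≈ 9.2195, d(B,C) = √(1² + 0²) = √1 = 1, d(A,C) = √(3² + 9²) = √90 ≈ 9.4868.
d(A,B) + d(B,C) - d(A,C) = 9.2195 + 1 - 9.4868 = 10.2195 - 9.4868 = 0.7327 (to 4 decimal places). This is ≥ 0, so the triangle inequality holds for these points.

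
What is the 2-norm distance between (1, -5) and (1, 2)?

(Σ|x_i - y_i|^2)^(1/2) = (|1 - 1|^2 + |-5 - 2|^2)^(1/2)
= (0^2 + 7^2)^(1/2) = (0 + 49)^(1/2) = (49)^(1/2) = 7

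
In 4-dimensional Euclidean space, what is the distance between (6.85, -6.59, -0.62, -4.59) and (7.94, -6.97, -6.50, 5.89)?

√(Σ(x_i - y_i)²) = √((6.85 - 7.94)² + (-6.59 - (-6.97))² + (-0.62 - (-6.5))² + (-4.59 - 5.89)²)
= √((-1.09)² + 0.38² + 5.88² + (-10.48)²) = √(1.1881 + 0.1444 + 34.5744 + 109.8304) = √145.7373 ≈ 12.0722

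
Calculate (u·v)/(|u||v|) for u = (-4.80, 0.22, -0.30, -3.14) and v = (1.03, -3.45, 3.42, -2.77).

With u = (-4.80, 0.22, -0.30, -3.14), v = (1.03, -3.45, 3.42, -2.77):
u·v = (-4.8)·1.03 + 0.22·(-3.45) + (-0.3)·3.42 + (-3.14)·(-2.77) = (-4.944) + (-0.759) + (-1.026) + 8.6978 = 1.9688.
|u| = √((-4.8)² + 0.22² + (-0.3)² + (-3.14)²) = √(23.04 + 0.0484 + 0.09 + 9.8596) = √33.038, |v| = √(1.03² + (-3.45)² + 3.42² + (-2.77)²) = √(1.0609 + 11.9025 + 11.6964 + 7.6729) = √32.3327.
cos θ = (u·v)/(|u||v|) = 1.9688/(√33.038·√32.3327) ≈ 0.0602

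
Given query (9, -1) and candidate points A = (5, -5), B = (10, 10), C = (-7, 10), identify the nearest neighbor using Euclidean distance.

Distances: d(A) ≈ 5.6569, d(B) ≈ 11.0454, d(C) ≈ 19.4165. Nearest: A = (5, -5) with distance 5.6569.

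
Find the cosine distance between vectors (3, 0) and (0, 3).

With u = (3, 0), v = (0, 3):
u·v = 3·0 + 0·3 = 0 + 0 = 0.
|u| = √(3² + 0²) = √9, |v| = √(0² + 3²) = √9, so |u||v| = √(9·9) = √81 = 9.
cos θ = (u·v)/(|u||v|) = 0/9 = 0
Cosine distance = 1 - cos θ = 1 - 0 = 1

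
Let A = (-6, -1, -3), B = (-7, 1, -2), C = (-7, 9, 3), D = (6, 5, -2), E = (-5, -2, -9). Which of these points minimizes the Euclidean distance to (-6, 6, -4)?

Distances: d(A) ≈ 7.0711, d(B) ≈ 5.4772, d(C) ≈ 7.6811, d(D) ≈ 12.2066, d(E) ≈ 9.4868. Nearest: B = (-7, 1, -2) with distance 5.4772.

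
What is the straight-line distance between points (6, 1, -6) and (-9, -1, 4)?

√(Σ(x_i - y_i)²) = √((6 - (-9))² + (1 - (-1))² + (-6 - 4)²)
= √(15² + 2² + (-10)²) = √(225 + 4 + 100) = √329 ≈ 18.1384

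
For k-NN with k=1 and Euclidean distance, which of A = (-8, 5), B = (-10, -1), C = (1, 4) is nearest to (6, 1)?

Distances: d(A) ≈ 14.5602, d(B) ≈ 16.1245, d(C) ≈ 5.831. Nearest: C = (1, 4) with distance 5.831.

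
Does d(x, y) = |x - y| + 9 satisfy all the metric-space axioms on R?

No. d fails identity of indiscernibles (specifically d(x,x) = 0): d(1, 1) = |1 - 1| + 9 = 0 + 9 = 9 ≠ 0.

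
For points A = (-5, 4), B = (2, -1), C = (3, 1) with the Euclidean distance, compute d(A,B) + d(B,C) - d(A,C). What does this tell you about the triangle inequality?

d(A,B) = √(7² + 5²) = √74 ≈ 8.6023, d(B,C) = √(1² + 2²) = √5 ≈ 2.2361, d(A,C) = √(8² + 3²) = √73 ≈ 8.544.
d(A,B) + d(B,C) - d(A,C) = 8.6023 + 2.2361 - 8.544 = 10.8384 - 8.544 = 2.2944 (to 4 decimal places). This is ≥ 0, so the triangle inequality holds for these points.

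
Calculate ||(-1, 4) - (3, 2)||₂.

√(Σ(x_i - y_i)²) = √((-1 - 3)² + (4 - 2)²)
= √((-4)² + 2²) = √(16 + 4) = √20 ≈ 4.4721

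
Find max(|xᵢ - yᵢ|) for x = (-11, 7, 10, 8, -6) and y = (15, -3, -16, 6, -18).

max(|x_i - y_i|) = max(|-11 - 15|, |7 - (-3)|, |10 - (-16)|, |8 - 6|, |-6 - (-18)|) = max(26, 10, 26, 2, 12) = 26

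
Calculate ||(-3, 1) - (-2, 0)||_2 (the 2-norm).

(Σ|x_i - y_i|^2)^(1/2) = (|-3 - (-2)|^2 + |1 - 0|^2)^(1/2)
= (1^2 + 1^2)^(1/2) = (1 + 1)^(1/2) = (2)^(1/2) ≈ 1.4142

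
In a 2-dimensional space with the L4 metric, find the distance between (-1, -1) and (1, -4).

(Σ|x_i - y_i|^4)^(1/4) = (|-1 - 1|^4 + |-1 - (-4)|^4)^(1/4)
= (2^4 + 3^4)^(1/4) = (16 + 81)^(1/4) = (97)^(1/4) ≈ 3.1383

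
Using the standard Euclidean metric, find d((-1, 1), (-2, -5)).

√(Σ(x_i - y_i)²) = √((-1 - (-2))² + (1 - (-5))²)
= √(1² + 6²) = √(1 + 36) = √37 ≈ 6.0828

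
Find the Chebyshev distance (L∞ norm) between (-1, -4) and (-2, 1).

max(|x_i - y_i|) = max(|-1 - (-2)|, |-4 - 1|) = max(1, 5) = 5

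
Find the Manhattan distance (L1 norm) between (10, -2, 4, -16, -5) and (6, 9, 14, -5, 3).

Σ|x_i - y_i| = |10 - 6| + |-2 - 9| + |4 - 14| + |-16 - (-5)| + |-5 - 3| = 4 + 11 + 10 + 11 + 8 = 44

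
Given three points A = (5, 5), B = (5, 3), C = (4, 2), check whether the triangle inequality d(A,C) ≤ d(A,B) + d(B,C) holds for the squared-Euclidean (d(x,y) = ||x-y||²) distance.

d(A,B) = 0² + 2² = 4, d(B,C) = 1² + 1² = 2, d(A,C) = 1² + 3² = 10.
d(A,C) = 10 > 4 + 2 = 6. Triangle inequality is VIOLATED. (Squared-Euclidean is not a metric — this is a counterexample.)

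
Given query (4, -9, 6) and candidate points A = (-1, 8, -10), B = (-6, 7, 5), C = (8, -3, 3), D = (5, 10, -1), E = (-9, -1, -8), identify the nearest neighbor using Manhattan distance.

Distances: d(A) = 38, d(B) = 27, d(C) = 13, d(D) = 27, d(E) = 35. Nearest: C = (8, -3, 3) with distance 13.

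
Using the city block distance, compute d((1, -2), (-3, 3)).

Σ|x_i - y_i| = |1 - (-3)| + |-2 - 3| = 4 + 5 = 9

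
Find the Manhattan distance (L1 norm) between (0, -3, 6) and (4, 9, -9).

Σ|x_i - y_i| = |0 - 4| + |-3 - 9| + |6 - (-9)| = 4 + 12 + 15 = 31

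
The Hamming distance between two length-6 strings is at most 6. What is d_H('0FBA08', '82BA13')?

Differing positions: 1, 2, 5, 6. Hamming distance = 4. The maximum possible Hamming distance for length-6 strings is 6, so d_H/6 = 4/6 ≈ 0.6667.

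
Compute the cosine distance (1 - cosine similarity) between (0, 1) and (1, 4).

With u = (0, 1), v = (1, 4):
u·v = 0·1 + 1·4 = 0 + 4 = 4.
|u| = √(0² + 1²) = √1, |v| = √(1² + 4²) = √17, so |u||v| = √(1·17) = √17.
cos θ = (u·v)/(|u||v|) = 4/√17 ≈ 0.9701
Cosine distance = 1 - cos θ ≈ 1 - 0.9701 = 0.0299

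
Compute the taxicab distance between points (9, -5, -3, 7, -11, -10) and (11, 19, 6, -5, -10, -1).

Σ|x_i - y_i| = |9 - 11| + |-5 - 19| + |-3 - 6| + |7 - (-5)| + |-11 - (-10)| + |-10 - (-1)| = 2 + 24 + 9 + 12 + 1 + 9 = 57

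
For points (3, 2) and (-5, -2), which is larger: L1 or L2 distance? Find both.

L1 = |3 - (-5)| + |2 - (-2)| = 8 + 4 = 12
L2 = √(8² + 4²) = √80 ≈ 8.9443
L1 ≥ L2 always (equality iff movement is along one axis); L1 > L2 here.
Ratio L1/L2 = 12/√80 ≈ 1.3416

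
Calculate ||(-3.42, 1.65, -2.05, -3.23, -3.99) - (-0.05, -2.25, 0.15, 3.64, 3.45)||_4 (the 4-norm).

(Σ|x_i - y_i|^4)^(1/4) = (|-3.42 - (-0.05)|^4 + |1.65 - (-2.25)|^4 + |-2.05 - 0.15|^4 + |-3.23 - 3.64|^4 + |-3.99 - 3.45|^4)^(1/4)
= (3.37^4 + 3.9^4 + 2.2^4 + 6.87^4 + 7.44^4)^(1/4) ≈ (128.9792 + 231.3441 + 23.4256 + 2227.5474 + 3064.021)^(1/4) = (5675.3173)^(1/4) ≈ 8.6796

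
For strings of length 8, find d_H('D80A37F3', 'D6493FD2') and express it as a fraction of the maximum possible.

Differing positions: 2, 3, 4, 6, 7, 8. Hamming distance = 6. The maximum possible Hamming distance for length-8 strings is 8, so d_H/8 = 6/8 = 0.75.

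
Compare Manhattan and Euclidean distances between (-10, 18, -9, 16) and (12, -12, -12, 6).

L1 = |-10 - 12| + |18 - (-12)| + |-9 - (-12)| + |16 - 6| = 22 + 30 + 3 + 10 = 65
L2 = √(22² + 30² + 3² + 10²) = √1493 ≈ 38.6394
L1 ≥ L2 always (equality iff movement is along one axis); L1 > L2 here.
Ratio L1/L2 = 65/√1493 ≈ 1.6822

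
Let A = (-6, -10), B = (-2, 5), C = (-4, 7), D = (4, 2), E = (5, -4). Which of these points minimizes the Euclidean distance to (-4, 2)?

Distances: d(A) ≈ 12.1655, d(B) ≈ 3.6056, d(C) = 5, d(D) = 8, d(E) ≈ 10.8167. Nearest: B = (-2, 5) with distance 3.6056.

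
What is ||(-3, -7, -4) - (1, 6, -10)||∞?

max(|x_i - y_i|) = max(|-3 - 1|, |-7 - 6|, |-4 - (-10)|) = max(4, 13, 6) = 13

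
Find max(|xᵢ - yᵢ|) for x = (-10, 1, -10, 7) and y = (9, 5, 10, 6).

max(|x_i - y_i|) = max(|-10 - 9|, |1 - 5|, |-10 - 10|, |7 - 6|) = max(19, 4, 20, 1) = 20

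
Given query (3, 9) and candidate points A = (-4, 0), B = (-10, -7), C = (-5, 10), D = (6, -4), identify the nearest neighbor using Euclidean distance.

Distances: d(A) ≈ 11.4018, d(B) ≈ 20.6155, d(C) ≈ 8.0623, d(D) ≈ 13.3417. Nearest: C = (-5, 10) with distance 8.0623.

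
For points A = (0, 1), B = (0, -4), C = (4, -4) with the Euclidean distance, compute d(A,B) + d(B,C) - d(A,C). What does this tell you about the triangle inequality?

d(A,B) = √(0² + 5²) = √25 = 5, d(B,C) = √(4² + 0²) = √16 = 4, d(A,C) = √(4² + 5²) = √41 ≈ 6.4031.
d(A,B) + d(B,C) - d(A,C) = 5 + 4 - 6.4031 = 9 - 6.4031 = 2.5969 (to 4 decimal places). This is ≥ 0, so the triangle inequality holds for these points.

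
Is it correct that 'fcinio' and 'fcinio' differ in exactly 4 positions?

Differing positions: none. Hamming distance = 0, so the claim that d_H = 4 is false.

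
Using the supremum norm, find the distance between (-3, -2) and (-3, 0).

max(|x_i - y_i|) = max(|-3 - (-3)|, |-2 - 0|) = max(0, 2) = 2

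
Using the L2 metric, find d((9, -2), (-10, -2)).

√(Σ(x_i - y_i)²) = √((9 - (-10))² + (-2 - (-2))²)
= √(19² + 0²) = √(361 + 0) = √361 = 19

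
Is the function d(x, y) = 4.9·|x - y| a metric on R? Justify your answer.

Yes. Since |x - y| is a metric on R and 4.9 > 0, the positive scalar multiple 4.9·|x - y| is also a metric: scaling by a positive constant preserves non-negativity, identity (d=0 ⟺ |x-y|=0 ⟺ x=y), symmetry, and the triangle inequality.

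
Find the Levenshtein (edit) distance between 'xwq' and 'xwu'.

Let D[i][j] be the edit distance between the first i characters of 'xwq' and the first j characters of 'xwu', with D[i][0] = i, D[0][j] = j, and D[i][j] = D[i-1][j-1] if the characters match, else 1 + min(D[i-1][j], D[i][j-1], D[i-1][j-1]). Filling the table (rows: prefixes of 'xwq', columns: prefixes of 'xwu'):
     ε  x  w  u
  ε  0  1  2  3
  x  1  0  1  2
  w  2  1  0  1
  q  3  2  1  1
The bottom-right entry gives D[3][3] = 1, so no sequence of fewer than 1 edit works. Backtracking through the table gives one optimal edit sequence (1 edit):
  xwq → xwu (sub q→u @3)
Edit distance = 1.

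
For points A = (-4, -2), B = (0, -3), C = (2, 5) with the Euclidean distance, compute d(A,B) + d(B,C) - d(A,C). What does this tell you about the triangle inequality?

d(A,B) = √(4² + 1²) = √17 ≈ 4.1231, d(B,C) = √(2² + 8²) = √68 ≈ 8.2462, d(A,C) = √(6² + 7²) = √85 ≈ 9.2195.
d(A,B) + d(B,C) - d(A,C) = 4.1231 + 8.2462 - 9.2195 = 12.3693 - 9.2195 = 3.1498 (to 4 decimal places). This is ≥ 0, so the triangle inequality holds for these points.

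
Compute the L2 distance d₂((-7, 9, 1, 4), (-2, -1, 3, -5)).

√(Σ(x_i - y_i)²) = √((-7 - (-2))² + (9 - (-1))² + (1 - 3)² + (4 - (-5))²)
= √((-5)² + 10² + (-2)² + 9²) = √(25 + 100 + 4 + 81) = √210 ≈ 14.4914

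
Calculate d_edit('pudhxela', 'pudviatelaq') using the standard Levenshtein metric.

Let D[i][j] be the edit distance between the first i characters of 'pudhxela' and the first j characters of 'pudviatelaq', with D[i][0] = i, D[0][j] = j, and D[i][j] = D[i-1][j-1] if the characters match, else 1 + min(D[i-1][j], D[i][j-1], D[i-1][j-1]). Filling the table (rows: prefixes of 'pudhxela', columns: prefixes of 'pudviatelaq'):
     ε  p  u  d  v  i  a  t  e  l  a  q
  ε  0  1  2  3  4  5  6  7  8  9 10 11
  p  1  0  1  2  3  4  5  6  7  8  9 10
  u  2  1  0  1  2  3  4  5  6  7  8  9
  d  3  2  1  0  1  2  3  4  5  6  7  8
  h  4  3  2  1  1  2  3  4  5  6  7  8
  x  5  4  3  2  2  2  3  4  5  6  7  8
  e  6  5  4  3  3  3  3  4  4  5  6  7
  l  7  6  5  4  4  4  4  4  5  4  5  6
  a  8  7  6  5  5  5  4  5  5  5  4  5
The bottom-right entry gives D[8][11] = 5, so no sequence of fewer than 5 edits works. Backtracking through the table gives one optimal edit sequence (5 edits):
  pudhxela → pudvhxela (ins v @4)
  pudvhxela → pudvihxela (ins i @5)
  pudvihxela → pudviaxela (sub h→a @6)
  pudviaxela → pudviatela (sub x→t @7)
  pudviatela → pudviatelaq (ins q @11)
Edit distance = 5.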